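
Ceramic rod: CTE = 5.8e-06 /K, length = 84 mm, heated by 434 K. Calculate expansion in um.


dL = 5.8e-06 * 84 * 434 * 1000 = 211.445 um

211.445


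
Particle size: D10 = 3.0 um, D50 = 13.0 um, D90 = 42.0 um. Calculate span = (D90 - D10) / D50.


Span = (42.0 - 3.0) / 13.0 = 39.0 / 13.0 = 3.0

3.0


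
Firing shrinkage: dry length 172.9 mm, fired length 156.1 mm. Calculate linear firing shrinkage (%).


FS = (172.9 - 156.1) / 172.9 * 100 = 9.72%

9.72


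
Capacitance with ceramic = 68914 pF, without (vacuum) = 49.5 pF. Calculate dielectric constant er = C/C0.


er = 68914 / 49.5 = 1392.2

1392.2


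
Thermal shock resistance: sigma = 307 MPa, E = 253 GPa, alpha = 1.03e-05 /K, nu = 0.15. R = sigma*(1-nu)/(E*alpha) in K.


R = 307*(1-0.15)/(253*1000*1.03e-05) = 100 K

100


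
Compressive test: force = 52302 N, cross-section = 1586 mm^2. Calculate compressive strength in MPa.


CS = 52302 / 1586 = 33.0 MPa

33.0


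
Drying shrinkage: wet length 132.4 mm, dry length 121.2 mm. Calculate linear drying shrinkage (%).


DS = (132.4 - 121.2) / 132.4 * 100 = 8.46%

8.46


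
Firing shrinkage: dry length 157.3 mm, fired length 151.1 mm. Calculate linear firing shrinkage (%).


FS = (157.3 - 151.1) / 157.3 * 100 = 3.94%

3.94


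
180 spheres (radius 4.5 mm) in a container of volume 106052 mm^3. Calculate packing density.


V_sphere = 4/3*pi*4.5^3 = 381.7035 mm^3
Total V = 180*381.7035 = 68706.63 mm^3
PD = 68706.63 / 106052 = 0.648

0.648


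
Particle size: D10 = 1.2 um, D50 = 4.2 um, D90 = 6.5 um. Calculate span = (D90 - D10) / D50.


Span = (6.5 - 1.2) / 4.2 = 5.3 / 4.2 = 1.262

1.262


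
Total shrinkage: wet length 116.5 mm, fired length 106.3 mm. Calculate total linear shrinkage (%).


TS = (116.5 - 106.3) / 116.5 * 100 = 8.76%

8.76


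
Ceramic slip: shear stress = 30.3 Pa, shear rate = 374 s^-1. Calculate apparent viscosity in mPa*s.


eta = tau/gamma * 1000 = 30.3/374 * 1000 = 81.0 mPa*s

81.0


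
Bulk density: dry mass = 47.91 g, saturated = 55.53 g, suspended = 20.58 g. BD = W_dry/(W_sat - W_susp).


BD = 47.91 / (55.53 - 20.58) = 47.91 / 34.95 = 1.371 g/cm^3

1.371


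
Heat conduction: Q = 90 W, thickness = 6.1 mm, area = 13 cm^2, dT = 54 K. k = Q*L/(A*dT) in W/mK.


k = 90*6.1/1000/(13/10000*54) = 7.82 W/mK

7.82


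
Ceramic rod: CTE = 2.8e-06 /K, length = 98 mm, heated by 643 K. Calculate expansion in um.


dL = 2.8e-06 * 98 * 643 * 1000 = 176.439 um

176.439


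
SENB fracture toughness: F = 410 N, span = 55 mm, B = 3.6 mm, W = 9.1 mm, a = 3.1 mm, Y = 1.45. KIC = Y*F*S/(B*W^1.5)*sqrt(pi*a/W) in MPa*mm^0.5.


KIC = 1.45*410*55/(3.6*9.1^1.5)*sqrt(pi*3.1/9.1) = 342.28

342.28


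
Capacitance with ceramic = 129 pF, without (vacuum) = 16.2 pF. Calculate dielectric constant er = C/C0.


er = 129 / 16.2 = 7.96

7.96


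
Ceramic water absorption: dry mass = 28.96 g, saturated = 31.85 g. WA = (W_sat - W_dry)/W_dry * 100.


WA = (31.85 - 28.96) / 28.96 * 100 = 9.98%

9.98


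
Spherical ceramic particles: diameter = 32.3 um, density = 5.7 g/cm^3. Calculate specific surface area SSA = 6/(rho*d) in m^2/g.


SSA = 6 / (5.7 * 32.3) = 0.033 m^2/g

0.033


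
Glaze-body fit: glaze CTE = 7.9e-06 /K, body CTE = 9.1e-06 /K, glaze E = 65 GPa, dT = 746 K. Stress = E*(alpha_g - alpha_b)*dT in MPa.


Stress = 65*1000*(7.9e-06 - 9.1e-06)*746 = -58.2 MPa

-58.2


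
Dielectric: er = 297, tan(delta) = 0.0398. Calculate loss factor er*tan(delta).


Loss = 297 * 0.0398 = 11.821

11.821


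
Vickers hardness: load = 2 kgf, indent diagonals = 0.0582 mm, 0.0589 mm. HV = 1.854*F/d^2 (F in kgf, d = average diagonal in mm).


d_avg = (0.0582+0.0589)/2 = 0.05855 mm
HV = 1.854*2/0.05855^2 = 1082

1082


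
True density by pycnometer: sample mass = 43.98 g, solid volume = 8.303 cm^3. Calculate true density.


TD = 43.98 / 8.303 = 5.297 g/cm^3

5.297


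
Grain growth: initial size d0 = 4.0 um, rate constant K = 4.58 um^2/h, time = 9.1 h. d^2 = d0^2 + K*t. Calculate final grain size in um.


d^2 = 4.0^2 + 4.58*9.1 = 57.678
d = sqrt(57.678) = 7.59 um

7.59


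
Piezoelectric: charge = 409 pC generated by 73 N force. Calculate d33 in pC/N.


d33 = 409 / 73 = 5.6 pC/N

5.6


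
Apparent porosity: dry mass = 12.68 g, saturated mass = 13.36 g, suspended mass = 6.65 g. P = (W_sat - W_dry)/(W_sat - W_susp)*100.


P = (13.36 - 12.68) / (13.36 - 6.65) * 100 = 0.68 / 6.71 * 100 = 10.1%

10.1


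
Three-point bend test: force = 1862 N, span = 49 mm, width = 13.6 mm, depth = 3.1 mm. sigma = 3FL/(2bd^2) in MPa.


sigma = 3*1862*49/(2*13.6*3.1^2) = 1047.1 MPa

1047.1


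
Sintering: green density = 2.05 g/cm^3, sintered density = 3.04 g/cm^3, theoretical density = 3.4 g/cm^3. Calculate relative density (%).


Relative = 3.04 / 3.4 * 100 = 89.4%

89.4


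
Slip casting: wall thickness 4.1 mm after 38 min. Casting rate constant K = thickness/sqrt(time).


K = 4.1 / sqrt(38) = 4.1 / 6.1644 = 0.665 mm/min^0.5

0.665


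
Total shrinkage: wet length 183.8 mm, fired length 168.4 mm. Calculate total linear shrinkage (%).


TS = (183.8 - 168.4) / 183.8 * 100 = 8.38%

8.38


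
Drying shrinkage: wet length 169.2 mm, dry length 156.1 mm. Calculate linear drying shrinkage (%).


DS = (169.2 - 156.1) / 169.2 * 100 = 7.74%

7.74


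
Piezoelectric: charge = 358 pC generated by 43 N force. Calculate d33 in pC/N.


d33 = 358 / 43 = 8.3 pC/N

8.3


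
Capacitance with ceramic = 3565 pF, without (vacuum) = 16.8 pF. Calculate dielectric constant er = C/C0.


er = 3565 / 16.8 = 212.2

212.2


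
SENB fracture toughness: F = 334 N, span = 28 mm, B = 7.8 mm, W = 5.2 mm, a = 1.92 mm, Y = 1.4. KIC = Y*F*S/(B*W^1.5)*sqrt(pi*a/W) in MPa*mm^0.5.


KIC = 1.4*334*28/(7.8*5.2^1.5)*sqrt(pi*1.92/5.2) = 152.46

152.46


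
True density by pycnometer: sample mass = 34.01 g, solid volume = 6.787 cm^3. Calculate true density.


TD = 34.01 / 6.787 = 5.011 g/cm^3

5.011


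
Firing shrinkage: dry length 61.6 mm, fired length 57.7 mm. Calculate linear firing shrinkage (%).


FS = (61.6 - 57.7) / 61.6 * 100 = 6.33%

6.33


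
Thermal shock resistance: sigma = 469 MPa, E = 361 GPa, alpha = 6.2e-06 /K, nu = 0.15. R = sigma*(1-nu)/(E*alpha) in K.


R = 469*(1-0.15)/(361*1000*6.2e-06) = 178 K

178


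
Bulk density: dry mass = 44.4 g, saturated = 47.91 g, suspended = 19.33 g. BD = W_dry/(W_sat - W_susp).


BD = 44.4 / (47.91 - 19.33) = 44.4 / 28.58 = 1.554 g/cm^3

1.554


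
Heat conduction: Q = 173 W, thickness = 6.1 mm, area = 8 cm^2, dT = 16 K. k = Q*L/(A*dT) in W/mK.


k = 173*6.1/1000/(8/10000*16) = 82.45 W/mK

82.45


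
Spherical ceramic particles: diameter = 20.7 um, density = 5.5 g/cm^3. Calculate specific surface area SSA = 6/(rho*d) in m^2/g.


SSA = 6 / (5.5 * 20.7) = 0.053 m^2/g

0.053


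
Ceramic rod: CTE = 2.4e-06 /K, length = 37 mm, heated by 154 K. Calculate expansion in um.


dL = 2.4e-06 * 37 * 154 * 1000 = 13.675 um

13.675


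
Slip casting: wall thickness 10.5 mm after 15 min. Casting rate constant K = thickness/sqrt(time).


K = 10.5 / sqrt(15) = 10.5 / 3.873 = 2.711 mm/min^0.5

2.711


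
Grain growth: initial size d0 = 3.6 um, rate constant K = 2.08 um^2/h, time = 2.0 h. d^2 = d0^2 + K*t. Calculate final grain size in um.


d^2 = 3.6^2 + 2.08*2.0 = 17.12
d = sqrt(17.12) = 4.14 um

4.14


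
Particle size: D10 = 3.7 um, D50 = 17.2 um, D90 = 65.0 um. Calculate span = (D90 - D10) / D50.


Span = (65.0 - 3.7) / 17.2 = 61.3 / 17.2 = 3.564

3.564


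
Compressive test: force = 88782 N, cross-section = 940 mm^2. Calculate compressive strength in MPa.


CS = 88782 / 940 = 94.4 MPa

94.4


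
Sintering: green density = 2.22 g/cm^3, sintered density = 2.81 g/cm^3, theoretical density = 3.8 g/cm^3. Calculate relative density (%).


Relative = 2.81 / 3.8 * 100 = 73.9%

73.9


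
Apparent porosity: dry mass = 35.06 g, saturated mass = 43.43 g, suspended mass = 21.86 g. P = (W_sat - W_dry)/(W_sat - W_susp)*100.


P = (43.43 - 35.06) / (43.43 - 21.86) * 100 = 8.37 / 21.57 * 100 = 38.8%

38.8


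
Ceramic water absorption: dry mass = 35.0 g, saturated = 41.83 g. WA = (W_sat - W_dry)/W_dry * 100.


WA = (41.83 - 35.0) / 35.0 * 100 = 19.51%

19.51


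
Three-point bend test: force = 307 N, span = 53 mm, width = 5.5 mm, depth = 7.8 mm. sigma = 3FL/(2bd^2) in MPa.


sigma = 3*307*53/(2*5.5*7.8^2) = 72.9 MPa

72.9


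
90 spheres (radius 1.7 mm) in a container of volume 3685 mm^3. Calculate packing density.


V_sphere = 4/3*pi*1.7^3 = 20.5795 mm^3
Total V = 90*20.5795 = 1852.155 mm^3
PD = 1852.155 / 3685 = 0.503

0.503


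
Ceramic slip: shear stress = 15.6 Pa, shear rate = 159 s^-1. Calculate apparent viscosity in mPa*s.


eta = tau/gamma * 1000 = 15.6/159 * 1000 = 98.1 mPa*s

98.1


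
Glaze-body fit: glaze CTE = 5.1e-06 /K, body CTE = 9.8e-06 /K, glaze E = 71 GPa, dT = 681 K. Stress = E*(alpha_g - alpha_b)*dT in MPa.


Stress = 71*1000*(5.1e-06 - 9.8e-06)*681 = -227.2 MPa

-227.2


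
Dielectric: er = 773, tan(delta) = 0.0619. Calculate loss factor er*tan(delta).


Loss = 773 * 0.0619 = 47.849

47.849


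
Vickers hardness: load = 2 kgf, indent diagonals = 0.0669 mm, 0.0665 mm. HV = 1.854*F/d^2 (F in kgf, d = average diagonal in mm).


d_avg = (0.0669+0.0665)/2 = 0.0667 mm
HV = 1.854*2/0.0667^2 = 833

833


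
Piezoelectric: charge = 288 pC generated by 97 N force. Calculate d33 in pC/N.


d33 = 288 / 97 = 3.0 pC/N

3.0


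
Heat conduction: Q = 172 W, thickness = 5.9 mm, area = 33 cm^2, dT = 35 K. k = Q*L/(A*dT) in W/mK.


k = 172*5.9/1000/(33/10000*35) = 8.79 W/mK

8.79


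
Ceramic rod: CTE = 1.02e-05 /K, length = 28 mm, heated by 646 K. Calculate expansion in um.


dL = 1.02e-05 * 28 * 646 * 1000 = 184.498 um

184.498


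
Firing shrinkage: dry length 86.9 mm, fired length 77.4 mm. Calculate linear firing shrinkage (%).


FS = (86.9 - 77.4) / 86.9 * 100 = 10.93%

10.93


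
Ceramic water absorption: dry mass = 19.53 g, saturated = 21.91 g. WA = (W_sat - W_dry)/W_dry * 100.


WA = (21.91 - 19.53) / 19.53 * 100 = 12.19%

12.19


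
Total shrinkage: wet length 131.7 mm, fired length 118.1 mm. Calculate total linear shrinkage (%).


TS = (131.7 - 118.1) / 131.7 * 100 = 10.33%

10.33


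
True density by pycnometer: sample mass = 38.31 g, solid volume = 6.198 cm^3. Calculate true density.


TD = 38.31 / 6.198 = 6.181 g/cm^3

6.181


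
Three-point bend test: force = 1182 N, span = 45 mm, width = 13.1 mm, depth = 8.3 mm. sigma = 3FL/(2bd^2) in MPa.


sigma = 3*1182*45/(2*13.1*8.3^2) = 88.4 MPa

88.4


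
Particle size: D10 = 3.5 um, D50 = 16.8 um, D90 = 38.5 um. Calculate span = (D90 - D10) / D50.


Span = (38.5 - 3.5) / 16.8 = 35.0 / 16.8 = 2.083

2.083


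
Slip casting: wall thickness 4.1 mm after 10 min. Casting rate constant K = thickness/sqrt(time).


K = 4.1 / sqrt(10) = 4.1 / 3.1623 = 1.297 mm/min^0.5

1.297


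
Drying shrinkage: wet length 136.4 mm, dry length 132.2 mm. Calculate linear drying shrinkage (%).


DS = (136.4 - 132.2) / 136.4 * 100 = 3.08%

3.08


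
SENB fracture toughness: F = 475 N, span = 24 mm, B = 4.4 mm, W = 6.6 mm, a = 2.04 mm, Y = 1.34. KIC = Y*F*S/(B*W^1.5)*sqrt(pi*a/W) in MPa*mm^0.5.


KIC = 1.34*475*24/(4.4*6.6^1.5)*sqrt(pi*2.04/6.6) = 201.77

201.77


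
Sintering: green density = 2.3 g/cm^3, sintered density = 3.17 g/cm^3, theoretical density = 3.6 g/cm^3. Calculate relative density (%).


Relative = 3.17 / 3.6 * 100 = 88.1%

88.1


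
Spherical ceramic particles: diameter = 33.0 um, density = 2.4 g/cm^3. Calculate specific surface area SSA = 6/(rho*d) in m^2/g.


SSA = 6 / (2.4 * 33.0) = 0.076 m^2/g

0.076


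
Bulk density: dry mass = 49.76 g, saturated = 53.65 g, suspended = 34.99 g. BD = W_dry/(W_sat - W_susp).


BD = 49.76 / (53.65 - 34.99) = 49.76 / 18.66 = 2.667 g/cm^3

2.667


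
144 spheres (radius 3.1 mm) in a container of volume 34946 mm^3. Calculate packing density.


V_sphere = 4/3*pi*3.1^3 = 124.7882 mm^3
Total V = 144*124.7882 = 17969.5008 mm^3
PD = 17969.5008 / 34946 = 0.514

0.514


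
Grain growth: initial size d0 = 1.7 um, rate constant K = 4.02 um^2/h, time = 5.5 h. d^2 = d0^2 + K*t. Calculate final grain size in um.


d^2 = 1.7^2 + 4.02*5.5 = 25.0
d = sqrt(25.0) = 5.0 um

5.0


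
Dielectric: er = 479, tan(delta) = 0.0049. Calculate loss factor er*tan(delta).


Loss = 479 * 0.0049 = 2.347

2.347


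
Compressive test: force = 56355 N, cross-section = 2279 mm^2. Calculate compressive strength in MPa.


CS = 56355 / 2279 = 24.7 MPa

24.7


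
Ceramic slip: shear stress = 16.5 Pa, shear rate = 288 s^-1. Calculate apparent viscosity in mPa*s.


eta = tau/gamma * 1000 = 16.5/288 * 1000 = 57.3 mPa*s

57.3


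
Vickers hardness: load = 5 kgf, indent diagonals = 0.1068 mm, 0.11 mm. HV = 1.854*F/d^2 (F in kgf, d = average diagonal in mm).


d_avg = (0.1068+0.11)/2 = 0.1084 mm
HV = 1.854*5/0.1084^2 = 789

789


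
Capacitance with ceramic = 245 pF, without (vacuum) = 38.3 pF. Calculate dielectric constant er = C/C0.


er = 245 / 38.3 = 6.4

6.4


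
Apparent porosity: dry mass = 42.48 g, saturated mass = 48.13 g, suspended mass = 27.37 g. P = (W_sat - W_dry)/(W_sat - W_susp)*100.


P = (48.13 - 42.48) / (48.13 - 27.37) * 100 = 5.65 / 20.76 * 100 = 27.2%

27.2


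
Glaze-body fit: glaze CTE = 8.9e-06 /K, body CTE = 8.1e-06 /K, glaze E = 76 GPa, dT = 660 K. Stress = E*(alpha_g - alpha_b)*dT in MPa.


Stress = 76*1000*(8.9e-06 - 8.1e-06)*660 = 40.1 MPa

40.1


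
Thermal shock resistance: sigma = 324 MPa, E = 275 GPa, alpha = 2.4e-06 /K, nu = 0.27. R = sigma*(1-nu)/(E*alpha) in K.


R = 324*(1-0.27)/(275*1000*2.4e-06) = 358 K

358


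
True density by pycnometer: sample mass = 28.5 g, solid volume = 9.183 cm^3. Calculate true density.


TD = 28.5 / 9.183 = 3.104 g/cm^3

3.104


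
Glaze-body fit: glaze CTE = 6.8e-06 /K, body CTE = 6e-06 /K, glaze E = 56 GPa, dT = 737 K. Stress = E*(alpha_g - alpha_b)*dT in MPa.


Stress = 56*1000*(6.8e-06 - 6e-06)*737 = 33.0 MPa

33.0


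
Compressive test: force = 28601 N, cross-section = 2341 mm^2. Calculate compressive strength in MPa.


CS = 28601 / 2341 = 12.2 MPa

12.2


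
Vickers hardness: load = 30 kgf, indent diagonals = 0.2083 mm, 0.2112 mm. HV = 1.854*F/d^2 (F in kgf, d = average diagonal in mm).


d_avg = (0.2083+0.2112)/2 = 0.20975 mm
HV = 1.854*30/0.20975^2 = 1264

1264


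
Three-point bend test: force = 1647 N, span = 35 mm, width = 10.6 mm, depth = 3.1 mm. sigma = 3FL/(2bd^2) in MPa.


sigma = 3*1647*35/(2*10.6*3.1^2) = 848.8 MPa

848.8


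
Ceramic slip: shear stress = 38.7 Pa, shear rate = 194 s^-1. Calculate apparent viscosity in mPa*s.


eta = tau/gamma * 1000 = 38.7/194 * 1000 = 199.5 mPa*s

199.5


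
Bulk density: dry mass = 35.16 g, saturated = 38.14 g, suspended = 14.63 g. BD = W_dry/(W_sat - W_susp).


BD = 35.16 / (38.14 - 14.63) = 35.16 / 23.51 = 1.496 g/cm^3

1.496


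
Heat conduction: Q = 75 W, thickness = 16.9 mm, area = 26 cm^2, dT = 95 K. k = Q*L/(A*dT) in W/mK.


k = 75*16.9/1000/(26/10000*95) = 5.13 W/mK

5.13


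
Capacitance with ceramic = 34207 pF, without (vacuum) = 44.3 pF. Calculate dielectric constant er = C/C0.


er = 34207 / 44.3 = 772.17

772.17


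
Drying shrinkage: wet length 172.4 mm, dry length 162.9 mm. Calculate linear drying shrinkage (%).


DS = (172.4 - 162.9) / 172.4 * 100 = 5.51%

5.51


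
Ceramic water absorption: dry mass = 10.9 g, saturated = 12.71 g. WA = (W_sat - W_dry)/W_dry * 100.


WA = (12.71 - 10.9) / 10.9 * 100 = 16.61%

16.61


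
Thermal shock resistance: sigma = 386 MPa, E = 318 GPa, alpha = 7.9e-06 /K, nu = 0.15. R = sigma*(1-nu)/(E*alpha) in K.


R = 386*(1-0.15)/(318*1000*7.9e-06) = 131 K

131


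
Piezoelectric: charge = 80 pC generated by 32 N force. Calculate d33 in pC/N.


d33 = 80 / 32 = 2.5 pC/N

2.5


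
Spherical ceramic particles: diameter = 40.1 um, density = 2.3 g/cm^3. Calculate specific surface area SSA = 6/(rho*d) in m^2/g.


SSA = 6 / (2.3 * 40.1) = 0.065 m^2/g

0.065


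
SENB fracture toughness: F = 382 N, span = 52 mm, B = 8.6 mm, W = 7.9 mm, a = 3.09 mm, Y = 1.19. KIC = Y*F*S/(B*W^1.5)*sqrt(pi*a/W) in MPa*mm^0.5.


KIC = 1.19*382*52/(8.6*7.9^1.5)*sqrt(pi*3.09/7.9) = 137.22

137.22


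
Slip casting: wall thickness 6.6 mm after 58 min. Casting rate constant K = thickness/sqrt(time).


K = 6.6 / sqrt(58) = 6.6 / 7.6158 = 0.867 mm/min^0.5

0.867


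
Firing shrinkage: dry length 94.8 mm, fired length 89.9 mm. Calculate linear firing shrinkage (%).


FS = (94.8 - 89.9) / 94.8 * 100 = 5.17%

5.17


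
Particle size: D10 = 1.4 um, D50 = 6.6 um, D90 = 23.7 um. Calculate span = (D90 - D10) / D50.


Span = (23.7 - 1.4) / 6.6 = 22.3 / 6.6 = 3.379

3.379


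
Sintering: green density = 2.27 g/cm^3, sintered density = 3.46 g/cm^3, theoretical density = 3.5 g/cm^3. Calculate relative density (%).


Relative = 3.46 / 3.5 * 100 = 98.9%

98.9


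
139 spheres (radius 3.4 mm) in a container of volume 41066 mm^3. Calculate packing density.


V_sphere = 4/3*pi*3.4^3 = 164.6362 mm^3
Total V = 139*164.6362 = 22884.4318 mm^3
PD = 22884.4318 / 41066 = 0.557

0.557


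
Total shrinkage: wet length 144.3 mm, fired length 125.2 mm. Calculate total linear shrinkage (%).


TS = (144.3 - 125.2) / 144.3 * 100 = 13.24%

13.24


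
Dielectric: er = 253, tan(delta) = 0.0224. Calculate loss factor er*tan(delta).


Loss = 253 * 0.0224 = 5.667

5.667


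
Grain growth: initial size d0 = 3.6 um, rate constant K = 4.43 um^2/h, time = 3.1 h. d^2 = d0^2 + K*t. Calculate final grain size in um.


d^2 = 3.6^2 + 4.43*3.1 = 26.693
d = sqrt(26.693) = 5.17 um

5.17


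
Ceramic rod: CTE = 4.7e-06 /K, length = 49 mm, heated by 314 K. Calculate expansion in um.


dL = 4.7e-06 * 49 * 314 * 1000 = 72.314 um

72.314


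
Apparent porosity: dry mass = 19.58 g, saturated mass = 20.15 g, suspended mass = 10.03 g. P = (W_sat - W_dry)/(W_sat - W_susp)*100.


P = (20.15 - 19.58) / (20.15 - 10.03) * 100 = 0.57 / 10.12 * 100 = 5.6%

5.6


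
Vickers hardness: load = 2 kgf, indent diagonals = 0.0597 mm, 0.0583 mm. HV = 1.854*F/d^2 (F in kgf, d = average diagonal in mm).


d_avg = (0.0597+0.0583)/2 = 0.059 mm
HV = 1.854*2/0.059^2 = 1065

1065


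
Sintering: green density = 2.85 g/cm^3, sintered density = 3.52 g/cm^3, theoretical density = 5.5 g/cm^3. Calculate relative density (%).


Relative = 3.52 / 5.5 * 100 = 64.0%

64.0


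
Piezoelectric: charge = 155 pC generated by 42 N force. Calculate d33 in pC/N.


d33 = 155 / 42 = 3.7 pC/N

3.7


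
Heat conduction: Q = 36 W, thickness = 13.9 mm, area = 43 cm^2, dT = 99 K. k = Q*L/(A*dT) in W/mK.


k = 36*13.9/1000/(43/10000*99) = 1.18 W/mK

1.18


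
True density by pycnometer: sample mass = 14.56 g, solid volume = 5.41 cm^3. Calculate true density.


TD = 14.56 / 5.41 = 2.691 g/cm^3

2.691


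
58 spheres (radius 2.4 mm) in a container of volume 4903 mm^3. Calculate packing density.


V_sphere = 4/3*pi*2.4^3 = 57.9058 mm^3
Total V = 58*57.9058 = 3358.5364 mm^3
PD = 3358.5364 / 4903 = 0.685

0.685


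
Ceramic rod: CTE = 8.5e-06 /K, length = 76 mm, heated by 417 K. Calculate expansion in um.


dL = 8.5e-06 * 76 * 417 * 1000 = 269.382 um

269.382


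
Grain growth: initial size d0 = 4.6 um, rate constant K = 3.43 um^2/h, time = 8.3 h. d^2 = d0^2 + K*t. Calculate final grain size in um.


d^2 = 4.6^2 + 3.43*8.3 = 49.629
d = sqrt(49.629) = 7.04 um

7.04


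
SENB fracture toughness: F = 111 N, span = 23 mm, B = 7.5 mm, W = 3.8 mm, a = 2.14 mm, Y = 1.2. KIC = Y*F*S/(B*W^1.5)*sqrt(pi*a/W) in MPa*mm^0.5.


KIC = 1.2*111*23/(7.5*3.8^1.5)*sqrt(pi*2.14/3.8) = 73.35

73.35


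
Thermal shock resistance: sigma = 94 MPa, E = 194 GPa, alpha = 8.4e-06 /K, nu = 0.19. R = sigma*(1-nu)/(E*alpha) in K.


R = 94*(1-0.19)/(194*1000*8.4e-06) = 47 K

47


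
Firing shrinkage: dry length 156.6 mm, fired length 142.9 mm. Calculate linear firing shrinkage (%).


FS = (156.6 - 142.9) / 156.6 * 100 = 8.75%

8.75


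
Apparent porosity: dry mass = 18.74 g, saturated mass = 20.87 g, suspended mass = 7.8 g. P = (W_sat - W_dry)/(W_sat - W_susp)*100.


P = (20.87 - 18.74) / (20.87 - 7.8) * 100 = 2.13 / 13.07 * 100 = 16.3%

16.3


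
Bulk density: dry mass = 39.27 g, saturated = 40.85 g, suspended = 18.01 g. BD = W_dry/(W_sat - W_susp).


BD = 39.27 / (40.85 - 18.01) = 39.27 / 22.84 = 1.719 g/cm^3

1.719


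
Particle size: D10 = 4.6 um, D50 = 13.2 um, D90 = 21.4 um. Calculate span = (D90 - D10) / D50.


Span = (21.4 - 4.6) / 13.2 = 16.8 / 13.2 = 1.273

1.273


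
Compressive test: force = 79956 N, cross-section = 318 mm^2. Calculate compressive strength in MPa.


CS = 79956 / 318 = 251.4 MPa

251.4


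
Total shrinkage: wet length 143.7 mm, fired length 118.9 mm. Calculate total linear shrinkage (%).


TS = (143.7 - 118.9) / 143.7 * 100 = 17.26%

17.26


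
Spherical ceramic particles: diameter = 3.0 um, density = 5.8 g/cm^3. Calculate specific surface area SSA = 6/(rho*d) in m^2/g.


SSA = 6 / (5.8 * 3.0) = 0.345 m^2/g

0.345


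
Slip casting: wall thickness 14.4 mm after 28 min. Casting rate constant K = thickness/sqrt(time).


K = 14.4 / sqrt(28) = 14.4 / 5.2915 = 2.721 mm/min^0.5

2.721


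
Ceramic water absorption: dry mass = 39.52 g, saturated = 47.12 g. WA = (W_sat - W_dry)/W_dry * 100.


WA = (47.12 - 39.52) / 39.52 * 100 = 19.23%

19.23


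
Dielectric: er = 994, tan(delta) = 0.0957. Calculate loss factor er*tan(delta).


Loss = 994 * 0.0957 = 95.126

95.126


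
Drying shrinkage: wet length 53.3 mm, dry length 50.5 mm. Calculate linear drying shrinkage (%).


DS = (53.3 - 50.5) / 53.3 * 100 = 5.25%

5.25


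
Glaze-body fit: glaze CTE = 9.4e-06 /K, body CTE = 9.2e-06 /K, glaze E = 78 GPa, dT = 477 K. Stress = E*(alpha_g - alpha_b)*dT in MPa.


Stress = 78*1000*(9.4e-06 - 9.2e-06)*477 = 7.4 MPa

7.4


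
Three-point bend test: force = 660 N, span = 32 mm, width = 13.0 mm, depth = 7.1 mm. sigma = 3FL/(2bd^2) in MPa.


sigma = 3*660*32/(2*13.0*7.1^2) = 48.3 MPa

48.3


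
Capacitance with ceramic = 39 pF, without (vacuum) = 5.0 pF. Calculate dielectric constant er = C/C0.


er = 39 / 5.0 = 7.8

7.8


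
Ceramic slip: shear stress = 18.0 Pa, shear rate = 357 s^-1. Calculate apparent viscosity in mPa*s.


eta = tau/gamma * 1000 = 18.0/357 * 1000 = 50.4 mPa*s

50.4


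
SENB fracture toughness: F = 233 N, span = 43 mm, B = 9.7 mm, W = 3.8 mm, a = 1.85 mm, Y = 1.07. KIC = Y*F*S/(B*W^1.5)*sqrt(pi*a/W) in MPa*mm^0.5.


KIC = 1.07*233*43/(9.7*3.8^1.5)*sqrt(pi*1.85/3.8) = 184.51

184.51


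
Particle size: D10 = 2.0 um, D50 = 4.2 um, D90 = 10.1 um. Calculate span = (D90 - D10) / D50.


Span = (10.1 - 2.0) / 4.2 = 8.1 / 4.2 = 1.929

1.929


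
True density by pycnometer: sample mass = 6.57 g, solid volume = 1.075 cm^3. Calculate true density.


TD = 6.57 / 1.075 = 6.112 g/cm^3

6.112


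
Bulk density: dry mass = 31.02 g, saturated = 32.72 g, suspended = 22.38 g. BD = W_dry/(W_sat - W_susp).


BD = 31.02 / (32.72 - 22.38) = 31.02 / 10.34 = 3.0 g/cm^3

3.0


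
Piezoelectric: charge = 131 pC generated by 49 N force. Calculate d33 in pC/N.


d33 = 131 / 49 = 2.7 pC/N

2.7


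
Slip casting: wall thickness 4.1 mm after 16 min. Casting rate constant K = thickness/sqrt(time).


K = 4.1 / sqrt(16) = 4.1 / 4.0 = 1.025 mm/min^0.5

1.025


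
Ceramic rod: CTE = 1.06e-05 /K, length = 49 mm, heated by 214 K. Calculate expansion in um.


dL = 1.06e-05 * 49 * 214 * 1000 = 111.152 um

111.152


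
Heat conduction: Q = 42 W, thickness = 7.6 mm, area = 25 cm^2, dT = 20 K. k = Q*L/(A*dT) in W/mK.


k = 42*7.6/1000/(25/10000*20) = 6.38 W/mK

6.38


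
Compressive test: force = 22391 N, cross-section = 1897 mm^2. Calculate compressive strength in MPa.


CS = 22391 / 1897 = 11.8 MPa

11.8


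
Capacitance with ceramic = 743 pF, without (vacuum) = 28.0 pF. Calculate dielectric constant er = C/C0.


er = 743 / 28.0 = 26.54

26.54


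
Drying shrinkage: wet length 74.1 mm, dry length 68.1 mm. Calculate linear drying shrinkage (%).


DS = (74.1 - 68.1) / 74.1 * 100 = 8.1%

8.1


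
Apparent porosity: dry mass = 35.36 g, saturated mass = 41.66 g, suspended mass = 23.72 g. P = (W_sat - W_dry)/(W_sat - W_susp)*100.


P = (41.66 - 35.36) / (41.66 - 23.72) * 100 = 6.3 / 17.94 * 100 = 35.1%

35.1


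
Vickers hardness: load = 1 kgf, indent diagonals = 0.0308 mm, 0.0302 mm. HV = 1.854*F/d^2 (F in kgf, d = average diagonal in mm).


d_avg = (0.0308+0.0302)/2 = 0.0305 mm
HV = 1.854*1/0.0305^2 = 1993

1993


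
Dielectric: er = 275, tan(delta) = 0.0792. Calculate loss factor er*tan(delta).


Loss = 275 * 0.0792 = 21.78

21.78


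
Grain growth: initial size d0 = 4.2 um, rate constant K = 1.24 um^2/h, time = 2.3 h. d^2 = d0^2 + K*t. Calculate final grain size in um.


d^2 = 4.2^2 + 1.24*2.3 = 20.492
d = sqrt(20.492) = 4.53 um

4.53


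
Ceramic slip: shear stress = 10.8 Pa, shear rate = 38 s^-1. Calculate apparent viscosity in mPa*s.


eta = tau/gamma * 1000 = 10.8/38 * 1000 = 284.2 mPa*s

284.2


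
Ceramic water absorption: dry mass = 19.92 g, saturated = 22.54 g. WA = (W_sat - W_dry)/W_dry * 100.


WA = (22.54 - 19.92) / 19.92 * 100 = 13.15%

13.15


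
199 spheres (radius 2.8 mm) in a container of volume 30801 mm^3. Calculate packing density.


V_sphere = 4/3*pi*2.8^3 = 91.9523 mm^3
Total V = 199*91.9523 = 18298.5077 mm^3
PD = 18298.5077 / 30801 = 0.594

0.594


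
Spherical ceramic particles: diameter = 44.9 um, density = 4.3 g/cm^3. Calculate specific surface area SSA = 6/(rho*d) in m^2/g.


SSA = 6 / (4.3 * 44.9) = 0.031 m^2/g

0.031


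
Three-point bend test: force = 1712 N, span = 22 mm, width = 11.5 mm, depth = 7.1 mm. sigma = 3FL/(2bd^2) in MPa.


sigma = 3*1712*22/(2*11.5*7.1^2) = 97.5 MPa

97.5


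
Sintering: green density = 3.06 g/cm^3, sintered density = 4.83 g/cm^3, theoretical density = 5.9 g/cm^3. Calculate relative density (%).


Relative = 4.83 / 5.9 * 100 = 81.9%

81.9


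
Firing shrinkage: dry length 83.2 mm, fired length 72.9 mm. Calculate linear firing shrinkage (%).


FS = (83.2 - 72.9) / 83.2 * 100 = 12.38%

12.38


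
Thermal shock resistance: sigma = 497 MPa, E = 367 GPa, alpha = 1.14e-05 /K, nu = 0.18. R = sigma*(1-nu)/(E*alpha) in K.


R = 497*(1-0.18)/(367*1000*1.14e-05) = 97 K

97


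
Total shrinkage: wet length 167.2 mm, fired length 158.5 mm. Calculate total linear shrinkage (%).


TS = (167.2 - 158.5) / 167.2 * 100 = 5.2%

5.2


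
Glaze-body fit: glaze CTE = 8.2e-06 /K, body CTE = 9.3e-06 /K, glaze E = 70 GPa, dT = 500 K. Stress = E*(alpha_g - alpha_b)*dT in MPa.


Stress = 70*1000*(8.2e-06 - 9.3e-06)*500 = -38.5 MPa

-38.5


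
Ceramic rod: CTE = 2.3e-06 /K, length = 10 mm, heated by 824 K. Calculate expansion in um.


dL = 2.3e-06 * 10 * 824 * 1000 = 18.952 um

18.952


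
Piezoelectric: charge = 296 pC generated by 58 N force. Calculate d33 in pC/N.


d33 = 296 / 58 = 5.1 pC/N

5.1


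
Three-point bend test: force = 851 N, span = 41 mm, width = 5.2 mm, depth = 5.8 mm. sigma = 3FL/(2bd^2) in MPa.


sigma = 3*851*41/(2*5.2*5.8^2) = 299.2 MPa

299.2


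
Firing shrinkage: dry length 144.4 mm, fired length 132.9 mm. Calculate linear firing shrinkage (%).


FS = (144.4 - 132.9) / 144.4 * 100 = 7.96%

7.96


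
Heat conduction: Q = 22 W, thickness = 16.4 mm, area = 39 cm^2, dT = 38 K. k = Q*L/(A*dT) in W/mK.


k = 22*16.4/1000/(39/10000*38) = 2.43 W/mK

2.43


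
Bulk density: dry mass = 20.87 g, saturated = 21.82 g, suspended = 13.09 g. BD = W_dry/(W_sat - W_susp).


BD = 20.87 / (21.82 - 13.09) = 20.87 / 8.73 = 2.391 g/cm^3

2.391


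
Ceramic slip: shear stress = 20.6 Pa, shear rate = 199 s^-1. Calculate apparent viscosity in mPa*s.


eta = tau/gamma * 1000 = 20.6/199 * 1000 = 103.5 mPa*s

103.5


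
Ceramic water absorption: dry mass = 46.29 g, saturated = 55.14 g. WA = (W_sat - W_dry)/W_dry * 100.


WA = (55.14 - 46.29) / 46.29 * 100 = 19.12%

19.12


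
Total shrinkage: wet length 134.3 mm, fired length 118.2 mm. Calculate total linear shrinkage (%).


TS = (134.3 - 118.2) / 134.3 * 100 = 11.99%

11.99


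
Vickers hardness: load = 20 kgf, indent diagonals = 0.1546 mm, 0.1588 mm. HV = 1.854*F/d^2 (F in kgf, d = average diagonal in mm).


d_avg = (0.1546+0.1588)/2 = 0.1567 mm
HV = 1.854*20/0.1567^2 = 1510

1510


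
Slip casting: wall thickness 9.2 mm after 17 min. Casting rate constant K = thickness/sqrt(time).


K = 9.2 / sqrt(17) = 9.2 / 4.1231 = 2.231 mm/min^0.5

2.231


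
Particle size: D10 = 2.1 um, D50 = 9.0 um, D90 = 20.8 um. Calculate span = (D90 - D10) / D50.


Span = (20.8 - 2.1) / 9.0 = 18.7 / 9.0 = 2.078

2.078


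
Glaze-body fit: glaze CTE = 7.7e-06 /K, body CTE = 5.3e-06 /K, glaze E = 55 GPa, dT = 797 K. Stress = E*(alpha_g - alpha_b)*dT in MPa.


Stress = 55*1000*(7.7e-06 - 5.3e-06)*797 = 105.2 MPa

105.2


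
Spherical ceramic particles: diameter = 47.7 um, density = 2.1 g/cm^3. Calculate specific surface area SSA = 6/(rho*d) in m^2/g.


SSA = 6 / (2.1 * 47.7) = 0.06 m^2/g

0.06


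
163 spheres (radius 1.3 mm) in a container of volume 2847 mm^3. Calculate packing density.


V_sphere = 4/3*pi*1.3^3 = 9.2028 mm^3
Total V = 163*9.2028 = 1500.0564 mm^3
PD = 1500.0564 / 2847 = 0.527

0.527


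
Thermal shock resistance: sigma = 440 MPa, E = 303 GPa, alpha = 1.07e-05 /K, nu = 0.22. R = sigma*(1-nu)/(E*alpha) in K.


R = 440*(1-0.22)/(303*1000*1.07e-05) = 106 K

106


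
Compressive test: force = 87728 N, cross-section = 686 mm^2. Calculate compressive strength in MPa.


CS = 87728 / 686 = 127.9 MPa

127.9


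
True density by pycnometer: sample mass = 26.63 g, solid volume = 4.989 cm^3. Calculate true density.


TD = 26.63 / 4.989 = 5.338 g/cm^3

5.338


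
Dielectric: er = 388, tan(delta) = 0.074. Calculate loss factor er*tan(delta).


Loss = 388 * 0.074 = 28.712

28.712


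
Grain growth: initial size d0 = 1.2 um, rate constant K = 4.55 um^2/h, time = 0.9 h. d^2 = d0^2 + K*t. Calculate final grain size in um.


d^2 = 1.2^2 + 4.55*0.9 = 5.535
d = sqrt(5.535) = 2.35 um

2.35


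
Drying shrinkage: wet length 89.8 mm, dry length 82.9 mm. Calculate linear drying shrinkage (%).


DS = (89.8 - 82.9) / 89.8 * 100 = 7.68%

7.68


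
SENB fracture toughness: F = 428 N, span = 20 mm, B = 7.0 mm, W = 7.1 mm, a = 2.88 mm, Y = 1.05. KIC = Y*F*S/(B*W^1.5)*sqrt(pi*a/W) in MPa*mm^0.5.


KIC = 1.05*428*20/(7.0*7.1^1.5)*sqrt(pi*2.88/7.1) = 76.62

76.62


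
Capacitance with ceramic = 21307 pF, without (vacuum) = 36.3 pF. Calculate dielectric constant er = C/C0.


er = 21307 / 36.3 = 586.97

586.97


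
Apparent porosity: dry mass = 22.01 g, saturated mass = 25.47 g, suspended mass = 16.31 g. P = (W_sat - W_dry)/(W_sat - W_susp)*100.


P = (25.47 - 22.01) / (25.47 - 16.31) * 100 = 3.46 / 9.16 * 100 = 37.8%

37.8


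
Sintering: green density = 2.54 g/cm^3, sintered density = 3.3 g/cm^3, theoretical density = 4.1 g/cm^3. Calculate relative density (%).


Relative = 3.3 / 4.1 * 100 = 80.5%

80.5


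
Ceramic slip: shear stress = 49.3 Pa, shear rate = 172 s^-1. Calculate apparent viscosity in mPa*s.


eta = tau/gamma * 1000 = 49.3/172 * 1000 = 286.6 mPa*s

286.6


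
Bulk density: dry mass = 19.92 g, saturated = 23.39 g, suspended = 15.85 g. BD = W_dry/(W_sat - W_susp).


BD = 19.92 / (23.39 - 15.85) = 19.92 / 7.54 = 2.642 g/cm^3

2.642


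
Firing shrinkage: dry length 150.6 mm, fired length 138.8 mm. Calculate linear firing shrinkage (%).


FS = (150.6 - 138.8) / 150.6 * 100 = 7.84%

7.84


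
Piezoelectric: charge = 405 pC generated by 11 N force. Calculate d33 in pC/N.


d33 = 405 / 11 = 36.8 pC/N

36.8


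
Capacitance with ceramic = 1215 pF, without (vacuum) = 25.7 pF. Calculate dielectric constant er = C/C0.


er = 1215 / 25.7 = 47.28

47.28


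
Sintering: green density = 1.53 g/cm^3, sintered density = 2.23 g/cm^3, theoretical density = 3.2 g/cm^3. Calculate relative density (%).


Relative = 2.23 / 3.2 * 100 = 69.7%

69.7


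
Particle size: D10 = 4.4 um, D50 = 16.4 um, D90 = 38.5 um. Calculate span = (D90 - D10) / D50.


Span = (38.5 - 4.4) / 16.4 = 34.1 / 16.4 = 2.079

2.079


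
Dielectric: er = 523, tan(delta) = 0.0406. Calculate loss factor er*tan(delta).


Loss = 523 * 0.0406 = 21.234

21.234


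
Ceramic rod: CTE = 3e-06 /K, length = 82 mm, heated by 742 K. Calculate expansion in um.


dL = 3e-06 * 82 * 742 * 1000 = 182.532 um

182.532


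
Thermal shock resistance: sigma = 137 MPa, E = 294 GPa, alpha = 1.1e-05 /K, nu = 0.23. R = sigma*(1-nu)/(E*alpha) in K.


R = 137*(1-0.23)/(294*1000*1.1e-05) = 33 K

33


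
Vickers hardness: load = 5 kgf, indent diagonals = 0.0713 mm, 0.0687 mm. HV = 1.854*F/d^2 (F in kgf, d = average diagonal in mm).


d_avg = (0.0713+0.0687)/2 = 0.07 mm
HV = 1.854*5/0.07^2 = 1892

1892


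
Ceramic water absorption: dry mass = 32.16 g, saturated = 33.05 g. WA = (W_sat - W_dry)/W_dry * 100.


WA = (33.05 - 32.16) / 32.16 * 100 = 2.77%

2.77


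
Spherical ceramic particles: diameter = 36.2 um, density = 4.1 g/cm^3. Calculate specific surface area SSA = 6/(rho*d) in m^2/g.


SSA = 6 / (4.1 * 36.2) = 0.04 m^2/g

0.04


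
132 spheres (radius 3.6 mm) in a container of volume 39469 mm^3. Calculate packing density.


V_sphere = 4/3*pi*3.6^3 = 195.4322 mm^3
Total V = 132*195.4322 = 25797.0504 mm^3
PD = 25797.0504 / 39469 = 0.654

0.654


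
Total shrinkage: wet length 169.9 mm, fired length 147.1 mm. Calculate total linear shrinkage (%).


TS = (169.9 - 147.1) / 169.9 * 100 = 13.42%

13.42


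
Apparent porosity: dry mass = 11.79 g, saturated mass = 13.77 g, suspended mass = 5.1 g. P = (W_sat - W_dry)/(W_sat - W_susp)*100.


P = (13.77 - 11.79) / (13.77 - 5.1) * 100 = 1.98 / 8.67 * 100 = 22.8%

22.8


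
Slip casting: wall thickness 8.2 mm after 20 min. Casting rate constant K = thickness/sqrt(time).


K = 8.2 / sqrt(20) = 8.2 / 4.4721 = 1.834 mm/min^0.5

1.834


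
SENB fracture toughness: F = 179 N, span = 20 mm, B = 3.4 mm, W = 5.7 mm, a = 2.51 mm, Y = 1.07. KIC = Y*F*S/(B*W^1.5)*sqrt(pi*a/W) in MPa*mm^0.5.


KIC = 1.07*179*20/(3.4*5.7^1.5)*sqrt(pi*2.51/5.7) = 97.38

97.38


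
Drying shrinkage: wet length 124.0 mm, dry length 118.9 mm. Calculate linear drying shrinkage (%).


DS = (124.0 - 118.9) / 124.0 * 100 = 4.11%

4.11


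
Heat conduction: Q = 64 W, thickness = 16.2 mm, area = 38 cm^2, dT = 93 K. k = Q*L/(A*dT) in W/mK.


k = 64*16.2/1000/(38/10000*93) = 2.93 W/mK

2.93


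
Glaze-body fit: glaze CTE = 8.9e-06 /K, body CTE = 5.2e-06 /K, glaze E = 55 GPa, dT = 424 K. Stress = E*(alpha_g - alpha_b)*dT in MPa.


Stress = 55*1000*(8.9e-06 - 5.2e-06)*424 = 86.3 MPa

86.3


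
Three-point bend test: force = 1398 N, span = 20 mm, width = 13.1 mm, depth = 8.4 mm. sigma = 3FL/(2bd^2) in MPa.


sigma = 3*1398*20/(2*13.1*8.4^2) = 45.4 MPa

45.4


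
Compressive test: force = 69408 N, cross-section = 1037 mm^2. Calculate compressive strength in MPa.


CS = 69408 / 1037 = 66.9 MPa

66.9


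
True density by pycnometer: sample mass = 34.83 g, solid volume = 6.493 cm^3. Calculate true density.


TD = 34.83 / 6.493 = 5.364 g/cm^3

5.364


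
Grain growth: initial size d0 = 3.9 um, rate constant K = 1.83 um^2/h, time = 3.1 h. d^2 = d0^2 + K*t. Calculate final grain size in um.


d^2 = 3.9^2 + 1.83*3.1 = 20.883
d = sqrt(20.883) = 4.57 um

4.57


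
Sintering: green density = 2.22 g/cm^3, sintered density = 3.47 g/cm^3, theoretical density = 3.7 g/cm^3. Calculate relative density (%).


Relative = 3.47 / 3.7 * 100 = 93.8%

93.8


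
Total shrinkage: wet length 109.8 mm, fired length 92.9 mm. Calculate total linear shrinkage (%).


TS = (109.8 - 92.9) / 109.8 * 100 = 15.39%

15.39


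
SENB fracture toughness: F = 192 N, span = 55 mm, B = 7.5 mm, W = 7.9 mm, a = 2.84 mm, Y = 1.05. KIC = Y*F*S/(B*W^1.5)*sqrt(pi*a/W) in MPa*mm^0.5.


KIC = 1.05*192*55/(7.5*7.9^1.5)*sqrt(pi*2.84/7.9) = 70.76

70.76


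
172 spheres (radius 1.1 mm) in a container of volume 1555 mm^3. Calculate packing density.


V_sphere = 4/3*pi*1.1^3 = 5.5753 mm^3
Total V = 172*5.5753 = 958.9516 mm^3
PD = 958.9516 / 1555 = 0.617

0.617


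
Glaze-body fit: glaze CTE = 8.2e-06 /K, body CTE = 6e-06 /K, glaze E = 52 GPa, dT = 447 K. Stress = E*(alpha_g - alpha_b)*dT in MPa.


Stress = 52*1000*(8.2e-06 - 6e-06)*447 = 51.1 MPa

51.1


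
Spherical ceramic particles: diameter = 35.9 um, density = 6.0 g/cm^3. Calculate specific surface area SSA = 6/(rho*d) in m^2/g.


SSA = 6 / (6.0 * 35.9) = 0.028 m^2/g

0.028


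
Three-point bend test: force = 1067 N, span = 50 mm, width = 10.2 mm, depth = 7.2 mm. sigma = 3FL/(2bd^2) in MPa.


sigma = 3*1067*50/(2*10.2*7.2^2) = 151.3 MPa

151.3


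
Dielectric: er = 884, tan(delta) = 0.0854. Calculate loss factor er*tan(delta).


Loss = 884 * 0.0854 = 75.494

75.494


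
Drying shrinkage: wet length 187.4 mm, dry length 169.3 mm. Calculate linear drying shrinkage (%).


DS = (187.4 - 169.3) / 187.4 * 100 = 9.66%

9.66


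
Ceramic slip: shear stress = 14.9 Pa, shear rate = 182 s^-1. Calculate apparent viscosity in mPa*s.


eta = tau/gamma * 1000 = 14.9/182 * 1000 = 81.9 mPa*s

81.9


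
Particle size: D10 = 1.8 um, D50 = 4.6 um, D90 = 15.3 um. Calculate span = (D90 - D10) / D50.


Span = (15.3 - 1.8) / 4.6 = 13.5 / 4.6 = 2.935

2.935


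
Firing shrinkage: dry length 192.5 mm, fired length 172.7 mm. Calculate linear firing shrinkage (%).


FS = (192.5 - 172.7) / 192.5 * 100 = 10.29%

10.29


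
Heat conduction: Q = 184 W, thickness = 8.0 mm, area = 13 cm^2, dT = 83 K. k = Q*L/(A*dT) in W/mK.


k = 184*8.0/1000/(13/10000*83) = 13.64 W/mK

13.64


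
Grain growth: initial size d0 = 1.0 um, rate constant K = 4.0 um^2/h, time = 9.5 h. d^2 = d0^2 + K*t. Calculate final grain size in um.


d^2 = 1.0^2 + 4.0*9.5 = 39.0
d = sqrt(39.0) = 6.24 um

6.24


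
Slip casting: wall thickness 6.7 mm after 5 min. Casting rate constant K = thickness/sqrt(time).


K = 6.7 / sqrt(5) = 6.7 / 2.2361 = 2.996 mm/min^0.5

2.996


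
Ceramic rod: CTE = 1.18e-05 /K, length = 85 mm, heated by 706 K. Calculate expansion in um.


dL = 1.18e-05 * 85 * 706 * 1000 = 708.118 um

708.118


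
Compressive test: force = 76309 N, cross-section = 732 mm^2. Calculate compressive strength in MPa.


CS = 76309 / 732 = 104.2 MPa

104.2


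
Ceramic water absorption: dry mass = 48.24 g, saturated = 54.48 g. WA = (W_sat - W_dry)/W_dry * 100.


WA = (54.48 - 48.24) / 48.24 * 100 = 12.94%

12.94


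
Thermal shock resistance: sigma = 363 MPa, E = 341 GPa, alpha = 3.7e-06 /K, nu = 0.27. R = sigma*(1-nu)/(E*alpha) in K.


R = 363*(1-0.27)/(341*1000*3.7e-06) = 210 K

210


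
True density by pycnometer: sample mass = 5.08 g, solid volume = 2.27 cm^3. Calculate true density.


TD = 5.08 / 2.27 = 2.238 g/cm^3

2.238


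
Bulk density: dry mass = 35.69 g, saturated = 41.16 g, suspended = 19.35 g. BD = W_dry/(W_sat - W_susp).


BD = 35.69 / (41.16 - 19.35) = 35.69 / 21.81 = 1.636 g/cm^3

1.636
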